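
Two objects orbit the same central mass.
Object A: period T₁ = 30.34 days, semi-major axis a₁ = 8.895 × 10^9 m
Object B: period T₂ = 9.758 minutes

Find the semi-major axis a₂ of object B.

Convert to SI: T₁ = 30.34 days = 2.62138e+06 s; T₂ = 9.758 minutes = 585.48 s.
Kepler's third law: (T₁/T₂)² = (a₁/a₂)³ ⇒ a₂ = a₁ · (T₂/T₁)^(2/3).
T₂/T₁ = 585.48 / 2.62138e+06 = 0.000223348.
a₂ = 8.895e+09 · (0.000223348)^(2/3) m ≈ 3.274e+07 m = 3.274 × 10^7 m.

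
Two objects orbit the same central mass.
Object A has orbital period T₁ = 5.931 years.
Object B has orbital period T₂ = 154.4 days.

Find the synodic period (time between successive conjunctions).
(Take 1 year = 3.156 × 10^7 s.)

Convert to SI: T₁ = 5.931 years = 1.87182e+08 s; T₂ = 154.4 days = 1.33402e+07 s.
T_syn = |T₁ · T₂ / (T₁ − T₂)|.
T_syn = |1.87182e+08 · 1.33402e+07 / (1.87182e+08 − 1.33402e+07)| s ≈ 1.436e+07 s = 166.2 days.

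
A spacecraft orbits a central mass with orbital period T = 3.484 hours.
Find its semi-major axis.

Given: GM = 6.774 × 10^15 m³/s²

Convert to SI: T = 3.484 hours = 12542.4 s.
Invert Kepler's third law: a = (GM · T² / (4π²))^(1/3).
Substituting T = 12542.4 s and GM = 6.774e+15 m³/s²:
a = (6.774e+15 · (12542.4)² / (4π²))^(1/3) m
a ≈ 3e+07 m = 30 Mm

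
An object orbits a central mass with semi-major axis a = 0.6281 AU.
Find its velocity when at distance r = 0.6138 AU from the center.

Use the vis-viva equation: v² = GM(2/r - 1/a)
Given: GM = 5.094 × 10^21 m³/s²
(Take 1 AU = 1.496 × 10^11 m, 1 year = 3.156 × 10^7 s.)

Convert to SI: a = 0.6281 AU = 9.39638e+10 m; r = 0.6138 AU = 9.18245e+10 m.
Vis-viva: v = √(GM · (2/r − 1/a)).
2/r − 1/a = 2/9.18245e+10 − 1/9.39638e+10 = 1.11383e-11 m⁻¹.
v = √(5.094e+21 · 1.11383e-11) m/s ≈ 2.382e+05 m/s = 50.25 AU/year.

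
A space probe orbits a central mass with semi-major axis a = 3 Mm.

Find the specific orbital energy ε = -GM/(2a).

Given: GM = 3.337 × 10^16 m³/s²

Convert to SI: a = 3 Mm = 3e+06 m.
ε = −GM / (2a).
ε = −3.337e+16 / (2 · 3e+06) J/kg ≈ -5.562e+09 J/kg = -5.562 GJ/kg.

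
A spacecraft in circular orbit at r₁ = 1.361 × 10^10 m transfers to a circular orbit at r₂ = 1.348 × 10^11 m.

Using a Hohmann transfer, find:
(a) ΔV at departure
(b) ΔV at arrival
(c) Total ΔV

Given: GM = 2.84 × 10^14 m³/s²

Transfer semi-major axis: a_t = (r₁ + r₂)/2 = (1.361e+10 + 1.348e+11)/2 = 7.4205e+10 m.
Circular speeds: v₁ = √(GM/r₁) = 144.454 m/s, v₂ = √(GM/r₂) = 45.9002 m/s.
Transfer speeds (vis-viva v² = GM(2/r − 1/a_t)): v₁ᵗ = 194.697 m/s, v₂ᵗ = 19.6574 m/s.
(a) ΔV₁ = |v₁ᵗ − v₁| ≈ 50.24 m/s = 50.24 m/s.
(b) ΔV₂ = |v₂ − v₂ᵗ| ≈ 26.24 m/s = 26.24 m/s.
(c) ΔV_total = ΔV₁ + ΔV₂ ≈ 76.49 m/s = 76.49 m/s.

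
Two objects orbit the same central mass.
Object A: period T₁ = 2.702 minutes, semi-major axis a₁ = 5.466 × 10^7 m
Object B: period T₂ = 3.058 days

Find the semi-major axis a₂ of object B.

Convert to SI: T₁ = 2.702 minutes = 162.12 s; T₂ = 3.058 days = 264211 s.
Kepler's third law: (T₁/T₂)² = (a₁/a₂)³ ⇒ a₂ = a₁ · (T₂/T₁)^(2/3).
T₂/T₁ = 264211 / 162.12 = 1629.73.
a₂ = 5.466e+07 · (1629.73)^(2/3) m ≈ 7.57e+09 m = 7.57 × 10^9 m.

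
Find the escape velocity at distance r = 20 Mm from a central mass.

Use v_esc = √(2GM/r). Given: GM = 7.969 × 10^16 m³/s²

Convert to SI: r = 20 Mm = 2e+07 m.
Escape velocity comes from setting total energy to zero: ½v² − GM/r = 0 ⇒ v_esc = √(2GM / r).
v_esc = √(2 · 7.969e+16 / 2e+07) m/s ≈ 8.927e+04 m/s = 89.27 km/s.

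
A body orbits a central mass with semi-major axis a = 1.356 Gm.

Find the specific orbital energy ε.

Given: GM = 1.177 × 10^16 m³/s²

Convert to SI: a = 1.356 Gm = 1.356e+09 m.
ε = −GM / (2a).
ε = −1.177e+16 / (2 · 1.356e+09) J/kg ≈ -4.34e+06 J/kg = -4.34 MJ/kg.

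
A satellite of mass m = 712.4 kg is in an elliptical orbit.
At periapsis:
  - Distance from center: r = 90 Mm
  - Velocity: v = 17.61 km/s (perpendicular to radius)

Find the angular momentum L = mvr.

Convert to SI: r = 90 Mm = 9e+07 m; v = 17.61 km/s = 17610 m/s.
Since v is perpendicular to r, L = m · v · r.
L = 712.4 · 17610 · 9e+07 kg·m²/s ≈ 1.129e+15 kg·m²/s.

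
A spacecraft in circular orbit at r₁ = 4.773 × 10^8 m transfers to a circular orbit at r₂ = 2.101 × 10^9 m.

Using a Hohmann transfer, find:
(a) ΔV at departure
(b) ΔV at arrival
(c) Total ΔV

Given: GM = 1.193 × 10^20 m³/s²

Transfer semi-major axis: a_t = (r₁ + r₂)/2 = (4.773e+08 + 2.101e+09)/2 = 1.28915e+09 m.
Circular speeds: v₁ = √(GM/r₁) = 499948 m/s, v₂ = √(GM/r₂) = 238291 m/s.
Transfer speeds (vis-viva v² = GM(2/r − 1/a_t)): v₁ᵗ = 638243 m/s, v₂ᵗ = 144994 m/s.
(a) ΔV₁ = |v₁ᵗ − v₁| ≈ 1.383e+05 m/s = 138.3 km/s.
(b) ΔV₂ = |v₂ − v₂ᵗ| ≈ 9.33e+04 m/s = 93.3 km/s.
(c) ΔV_total = ΔV₁ + ΔV₂ ≈ 2.316e+05 m/s = 231.6 km/s.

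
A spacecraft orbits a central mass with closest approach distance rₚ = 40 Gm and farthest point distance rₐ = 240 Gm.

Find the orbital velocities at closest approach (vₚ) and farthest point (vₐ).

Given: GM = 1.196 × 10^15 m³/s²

Convert to SI: rₚ = 40 Gm = 4e+10 m; rₐ = 240 Gm = 2.4e+11 m.
Use the vis-viva equation v² = GM(2/r − 1/a) with a = (rₚ + rₐ)/2 = (4e+10 + 2.4e+11)/2 = 1.4e+11 m.
vₚ = √(GM · (2/rₚ − 1/a)) = √(1.196e+15 · (2/4e+10 − 1/1.4e+11)) m/s ≈ 226.4 m/s = 226.4 m/s.
vₐ = √(GM · (2/rₐ − 1/a)) = √(1.196e+15 · (2/2.4e+11 − 1/1.4e+11)) m/s ≈ 37.73 m/s = 37.73 m/s.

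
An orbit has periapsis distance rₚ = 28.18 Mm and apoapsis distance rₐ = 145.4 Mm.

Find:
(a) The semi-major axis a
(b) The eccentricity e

Convert to SI: rₚ = 28.18 Mm = 2.818e+07 m; rₐ = 145.4 Mm = 1.454e+08 m.
(a) a = (rₚ + rₐ) / 2 = (2.818e+07 + 1.454e+08) / 2 ≈ 8.679e+07 m = 86.79 Mm.
(b) e = (rₐ − rₚ) / (rₐ + rₚ) = (1.454e+08 − 2.818e+07) / (1.454e+08 + 2.818e+07) ≈ 0.6753.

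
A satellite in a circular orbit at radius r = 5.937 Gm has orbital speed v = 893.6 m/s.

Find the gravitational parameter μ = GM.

Convert to SI: r = 5.937 Gm = 5.937e+09 m.
For a circular orbit v² = GM/r, so GM = v² · r.
GM = (893.6)² · 5.937e+09 m³/s² ≈ 4.741e+15 m³/s² = 4.741 × 10^15 m³/s².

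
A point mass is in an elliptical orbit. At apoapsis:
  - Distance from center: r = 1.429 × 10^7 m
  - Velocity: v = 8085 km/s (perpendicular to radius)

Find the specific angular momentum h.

Convert to SI: v = 8085 km/s = 8.085e+06 m/s.
With v perpendicular to r, h = r · v.
h = 1.429e+07 · 8.085e+06 m²/s ≈ 1.155e+14 m²/s.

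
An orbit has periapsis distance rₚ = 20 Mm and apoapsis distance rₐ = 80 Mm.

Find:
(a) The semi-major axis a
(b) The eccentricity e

Convert to SI: rₚ = 20 Mm = 2e+07 m; rₐ = 80 Mm = 8e+07 m.
(a) a = (rₚ + rₐ) / 2 = (2e+07 + 8e+07) / 2 ≈ 5e+07 m = 50 Mm.
(b) e = (rₐ − rₚ) / (rₐ + rₚ) = (8e+07 − 2e+07) / (8e+07 + 2e+07) ≈ 0.6.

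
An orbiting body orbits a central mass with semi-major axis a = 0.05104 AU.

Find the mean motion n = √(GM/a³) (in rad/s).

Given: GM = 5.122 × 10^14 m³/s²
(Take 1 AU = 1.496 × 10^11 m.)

Convert to SI: a = 0.05104 AU = 7.63558e+09 m.
n = √(GM / a³).
n = √(5.122e+14 / (7.63558e+09)³) rad/s ≈ 3.392e-08 rad/s.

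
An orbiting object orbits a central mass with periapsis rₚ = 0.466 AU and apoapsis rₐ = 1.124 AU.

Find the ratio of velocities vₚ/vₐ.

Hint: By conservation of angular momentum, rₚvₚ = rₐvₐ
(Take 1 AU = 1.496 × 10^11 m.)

Convert to SI: rₚ = 0.466 AU = 6.97136e+10 m; rₐ = 1.124 AU = 1.6815e+11 m.
Conservation of angular momentum gives rₚvₚ = rₐvₐ, so vₚ/vₐ = rₐ/rₚ.
vₚ/vₐ = 1.6815e+11 / 6.97136e+10 ≈ 2.412.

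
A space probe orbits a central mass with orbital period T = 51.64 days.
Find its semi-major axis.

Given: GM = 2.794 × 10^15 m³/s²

Convert to SI: T = 51.64 days = 4.4617e+06 s.
Invert Kepler's third law: a = (GM · T² / (4π²))^(1/3).
Substituting T = 4.4617e+06 s and GM = 2.794e+15 m³/s²:
a = (2.794e+15 · (4.4617e+06)² / (4π²))^(1/3) m
a ≈ 1.121e+09 m = 1.121 × 10^9 m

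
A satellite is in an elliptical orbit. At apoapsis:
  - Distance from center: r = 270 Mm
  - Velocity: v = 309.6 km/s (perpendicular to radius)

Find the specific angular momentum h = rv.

Convert to SI: r = 270 Mm = 2.7e+08 m; v = 309.6 km/s = 309600 m/s.
With v perpendicular to r, h = r · v.
h = 2.7e+08 · 309600 m²/s ≈ 8.359e+13 m²/s.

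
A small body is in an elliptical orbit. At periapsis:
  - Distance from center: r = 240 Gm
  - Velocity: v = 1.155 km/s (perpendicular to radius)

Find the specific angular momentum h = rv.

Convert to SI: r = 240 Gm = 2.4e+11 m; v = 1.155 km/s = 1155 m/s.
With v perpendicular to r, h = r · v.
h = 2.4e+11 · 1155 m²/s ≈ 2.772e+14 m²/s.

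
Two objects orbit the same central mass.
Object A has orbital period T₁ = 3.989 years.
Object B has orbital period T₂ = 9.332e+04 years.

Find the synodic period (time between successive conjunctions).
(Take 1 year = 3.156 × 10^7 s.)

Convert to SI: T₁ = 3.989 years = 1.25893e+08 s; T₂ = 9.332e+04 years = 2.94518e+12 s.
T_syn = |T₁ · T₂ / (T₁ − T₂)|.
T_syn = |1.25893e+08 · 2.94518e+12 / (1.25893e+08 − 2.94518e+12)| s ≈ 1.259e+08 s = 3.989 years.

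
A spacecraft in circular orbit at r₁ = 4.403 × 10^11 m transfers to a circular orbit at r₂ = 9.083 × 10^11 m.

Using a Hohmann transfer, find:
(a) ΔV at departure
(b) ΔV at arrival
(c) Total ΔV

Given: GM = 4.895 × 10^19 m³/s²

Transfer semi-major axis: a_t = (r₁ + r₂)/2 = (4.403e+11 + 9.083e+11)/2 = 6.743e+11 m.
Circular speeds: v₁ = √(GM/r₁) = 10543.9 m/s, v₂ = √(GM/r₂) = 7341.11 m/s.
Transfer speeds (vis-viva v² = GM(2/r − 1/a_t)): v₁ᵗ = 12237.4 m/s, v₂ᵗ = 5932.11 m/s.
(a) ΔV₁ = |v₁ᵗ − v₁| ≈ 1694 m/s = 1.694 km/s.
(b) ΔV₂ = |v₂ − v₂ᵗ| ≈ 1409 m/s = 1.409 km/s.
(c) ΔV_total = ΔV₁ + ΔV₂ ≈ 3103 m/s = 3.103 km/s.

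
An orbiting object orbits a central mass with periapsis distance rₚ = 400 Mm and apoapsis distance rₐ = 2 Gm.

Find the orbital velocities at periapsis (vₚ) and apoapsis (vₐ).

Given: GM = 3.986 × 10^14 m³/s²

Convert to SI: rₚ = 400 Mm = 4e+08 m; rₐ = 2 Gm = 2e+09 m.
Use the vis-viva equation v² = GM(2/r − 1/a) with a = (rₚ + rₐ)/2 = (4e+08 + 2e+09)/2 = 1.2e+09 m.
vₚ = √(GM · (2/rₚ − 1/a)) = √(3.986e+14 · (2/4e+08 − 1/1.2e+09)) m/s ≈ 1289 m/s = 1.289 km/s.
vₐ = √(GM · (2/rₐ − 1/a)) = √(3.986e+14 · (2/2e+09 − 1/1.2e+09)) m/s ≈ 257.7 m/s = 257.7 m/s.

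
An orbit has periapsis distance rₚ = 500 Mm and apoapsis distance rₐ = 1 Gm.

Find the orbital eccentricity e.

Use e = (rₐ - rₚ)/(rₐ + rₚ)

Convert to SI: rₚ = 500 Mm = 5e+08 m; rₐ = 1 Gm = 1e+09 m.
e = (rₐ − rₚ) / (rₐ + rₚ).
e = (1e+09 − 5e+08) / (1e+09 + 5e+08) = 5e+08 / 1.5e+09 ≈ 0.3333.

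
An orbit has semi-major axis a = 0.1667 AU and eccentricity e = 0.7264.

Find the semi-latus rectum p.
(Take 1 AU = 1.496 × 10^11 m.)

Convert to SI: a = 0.1667 AU = 2.49383e+10 m.
p = a (1 − e²).
p = 2.49383e+10 · (1 − (0.7264)²) = 2.49383e+10 · 0.472343 ≈ 1.178e+10 m = 0.07874 AU.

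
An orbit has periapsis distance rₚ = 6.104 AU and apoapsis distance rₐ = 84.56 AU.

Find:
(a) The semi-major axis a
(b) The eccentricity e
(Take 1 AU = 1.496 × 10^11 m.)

Convert to SI: rₚ = 6.104 AU = 9.13158e+11 m; rₐ = 84.56 AU = 1.26502e+13 m.
(a) a = (rₚ + rₐ) / 2 = (9.13158e+11 + 1.26502e+13) / 2 ≈ 6.782e+12 m = 45.33 AU.
(b) e = (rₐ − rₚ) / (rₐ + rₚ) = (1.26502e+13 − 9.13158e+11) / (1.26502e+13 + 9.13158e+11) ≈ 0.8653.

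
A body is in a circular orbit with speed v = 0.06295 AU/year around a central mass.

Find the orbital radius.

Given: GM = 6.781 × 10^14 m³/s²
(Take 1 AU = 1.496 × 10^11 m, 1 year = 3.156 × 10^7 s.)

Convert to SI: v = 0.06295 AU/year = 298.394 m/s.
For a circular orbit, v² = GM / r, so r = GM / v².
r = 6.781e+14 / (298.394)² m ≈ 7.616e+09 m = 0.05091 AU.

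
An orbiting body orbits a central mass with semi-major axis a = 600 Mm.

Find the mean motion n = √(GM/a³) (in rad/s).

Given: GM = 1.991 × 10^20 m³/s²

Convert to SI: a = 600 Mm = 6e+08 m.
n = √(GM / a³).
n = √(1.991e+20 / (6e+08)³) rad/s ≈ 0.0009601 rad/s.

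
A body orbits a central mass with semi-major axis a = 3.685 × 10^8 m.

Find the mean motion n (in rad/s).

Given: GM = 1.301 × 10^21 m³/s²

n = √(GM / a³).
n = √(1.301e+21 / (3.685e+08)³) rad/s ≈ 0.005099 rad/s.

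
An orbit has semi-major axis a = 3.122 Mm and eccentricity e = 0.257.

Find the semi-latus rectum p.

Convert to SI: a = 3.122 Mm = 3.122e+06 m.
p = a (1 − e²).
p = 3.122e+06 · (1 − (0.257)²) = 3.122e+06 · 0.933951 ≈ 2.916e+06 m = 2.916 Mm.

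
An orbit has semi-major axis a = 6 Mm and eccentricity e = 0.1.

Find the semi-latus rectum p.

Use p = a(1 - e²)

Convert to SI: a = 6 Mm = 6e+06 m.
p = a (1 − e²).
p = 6e+06 · (1 − (0.1)²) = 6e+06 · 0.99 ≈ 5.94e+06 m = 5.94 Mm.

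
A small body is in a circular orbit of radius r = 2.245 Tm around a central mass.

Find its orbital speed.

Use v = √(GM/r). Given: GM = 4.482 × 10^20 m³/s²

Convert to SI: r = 2.245 Tm = 2.245e+12 m.
For a circular orbit, gravity supplies the centripetal force, so v = √(GM / r).
v = √(4.482e+20 / 2.245e+12) m/s ≈ 1.413e+04 m/s = 14.13 km/s.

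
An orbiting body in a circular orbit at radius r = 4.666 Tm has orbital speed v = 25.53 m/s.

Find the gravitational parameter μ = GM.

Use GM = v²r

Convert to SI: r = 4.666 Tm = 4.666e+12 m.
For a circular orbit v² = GM/r, so GM = v² · r.
GM = (25.53)² · 4.666e+12 m³/s² ≈ 3.041e+15 m³/s² = 3.041 × 10^15 m³/s².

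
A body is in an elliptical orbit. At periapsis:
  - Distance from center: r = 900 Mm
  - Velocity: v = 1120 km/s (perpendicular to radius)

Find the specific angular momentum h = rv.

Convert to SI: r = 900 Mm = 9e+08 m; v = 1120 km/s = 1.12e+06 m/s.
With v perpendicular to r, h = r · v.
h = 9e+08 · 1.12e+06 m²/s ≈ 1.008e+15 m²/s.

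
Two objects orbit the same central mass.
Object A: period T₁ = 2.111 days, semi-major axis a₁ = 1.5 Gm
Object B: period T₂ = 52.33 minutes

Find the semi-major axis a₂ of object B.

Convert to SI: T₁ = 2.111 days = 182390 s; a₁ = 1.5 Gm = 1.5e+09 m; T₂ = 52.33 minutes = 3139.8 s.
Kepler's third law: (T₁/T₂)² = (a₁/a₂)³ ⇒ a₂ = a₁ · (T₂/T₁)^(2/3).
T₂/T₁ = 3139.8 / 182390 = 0.0172147.
a₂ = 1.5e+09 · (0.0172147)^(2/3) m ≈ 1e+08 m = 100 Mm.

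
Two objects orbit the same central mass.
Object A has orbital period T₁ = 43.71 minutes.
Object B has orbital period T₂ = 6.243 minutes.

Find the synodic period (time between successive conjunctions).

Convert to SI: T₁ = 43.71 minutes = 2622.6 s; T₂ = 6.243 minutes = 374.58 s.
T_syn = |T₁ · T₂ / (T₁ − T₂)|.
T_syn = |2622.6 · 374.58 / (2622.6 − 374.58)| s ≈ 437 s = 7.283 minutes.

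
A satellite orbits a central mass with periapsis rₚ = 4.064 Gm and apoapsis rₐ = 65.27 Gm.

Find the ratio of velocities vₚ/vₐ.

Convert to SI: rₚ = 4.064 Gm = 4.064e+09 m; rₐ = 65.27 Gm = 6.527e+10 m.
Conservation of angular momentum gives rₚvₚ = rₐvₐ, so vₚ/vₐ = rₐ/rₚ.
vₚ/vₐ = 6.527e+10 / 4.064e+09 ≈ 16.06.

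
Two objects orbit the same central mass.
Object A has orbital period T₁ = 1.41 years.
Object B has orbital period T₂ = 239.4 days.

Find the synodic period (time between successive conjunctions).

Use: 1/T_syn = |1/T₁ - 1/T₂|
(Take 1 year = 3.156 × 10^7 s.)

Convert to SI: T₁ = 1.41 years = 4.44996e+07 s; T₂ = 239.4 days = 2.06842e+07 s.
T_syn = |T₁ · T₂ / (T₁ − T₂)|.
T_syn = |4.44996e+07 · 2.06842e+07 / (4.44996e+07 − 2.06842e+07)| s ≈ 3.865e+07 s = 1.225 years.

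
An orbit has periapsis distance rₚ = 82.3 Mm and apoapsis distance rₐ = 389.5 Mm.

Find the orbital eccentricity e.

Convert to SI: rₚ = 82.3 Mm = 8.23e+07 m; rₐ = 389.5 Mm = 3.895e+08 m.
e = (rₐ − rₚ) / (rₐ + rₚ).
e = (3.895e+08 − 8.23e+07) / (3.895e+08 + 8.23e+07) = 3.072e+08 / 4.718e+08 ≈ 0.6511.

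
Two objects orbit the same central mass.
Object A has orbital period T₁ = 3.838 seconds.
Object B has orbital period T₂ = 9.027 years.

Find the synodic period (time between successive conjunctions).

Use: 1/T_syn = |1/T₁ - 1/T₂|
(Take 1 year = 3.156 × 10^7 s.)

Convert to SI: T₂ = 9.027 years = 2.84892e+08 s.
T_syn = |T₁ · T₂ / (T₁ − T₂)|.
T_syn = |3.838 · 2.84892e+08 / (3.838 − 2.84892e+08)| s ≈ 3.838 s = 3.838 seconds.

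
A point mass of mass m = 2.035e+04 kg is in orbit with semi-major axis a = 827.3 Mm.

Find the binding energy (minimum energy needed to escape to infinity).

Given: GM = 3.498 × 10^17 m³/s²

Convert to SI: a = 827.3 Mm = 8.273e+08 m.
Total orbital energy is E = −GMm/(2a); binding energy is E_bind = −E = GMm/(2a).
E_bind = 3.498e+17 · 2.035e+04 / (2 · 8.273e+08) J ≈ 4.302e+12 J = 4.302 TJ.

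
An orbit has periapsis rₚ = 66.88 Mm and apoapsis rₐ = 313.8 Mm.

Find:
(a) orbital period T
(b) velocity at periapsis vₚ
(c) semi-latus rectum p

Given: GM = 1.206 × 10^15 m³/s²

Convert to SI: rₚ = 66.88 Mm = 6.688e+07 m; rₐ = 313.8 Mm = 3.138e+08 m.
(a) With a = (rₚ + rₐ)/2 = 1.9034e+08 m, T = 2π √(a³/GM) = 2π √((1.9034e+08)³/1.206e+15) s ≈ 4.751e+05 s
(b) With a = (rₚ + rₐ)/2 = 1.9034e+08 m, vₚ = √(GM (2/rₚ − 1/a)) = √(1.206e+15 · (2/6.688e+07 − 1/1.9034e+08)) m/s ≈ 5452 m/s
(c) From a = (rₚ + rₐ)/2 = 1.9034e+08 m and e = (rₐ − rₚ)/(rₐ + rₚ) = 0.648629, p = a(1 − e²) = 1.9034e+08 · (1 − (0.648629)²) ≈ 1.103e+08 m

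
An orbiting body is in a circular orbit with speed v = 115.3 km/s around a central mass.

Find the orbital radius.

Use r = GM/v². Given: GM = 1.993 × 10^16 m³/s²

Convert to SI: v = 115.3 km/s = 115300 m/s.
For a circular orbit, v² = GM / r, so r = GM / v².
r = 1.993e+16 / (115300)² m ≈ 1.499e+06 m = 1.499 Mm.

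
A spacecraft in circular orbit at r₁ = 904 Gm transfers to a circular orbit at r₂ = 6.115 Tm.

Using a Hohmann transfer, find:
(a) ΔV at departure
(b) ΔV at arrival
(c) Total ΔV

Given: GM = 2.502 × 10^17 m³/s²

Convert to SI: r₁ = 904 Gm = 9.04e+11 m; r₂ = 6.115 Tm = 6.115e+12 m.
Transfer semi-major axis: a_t = (r₁ + r₂)/2 = (9.04e+11 + 6.115e+12)/2 = 3.5095e+12 m.
Circular speeds: v₁ = √(GM/r₁) = 526.089 m/s, v₂ = √(GM/r₂) = 202.276 m/s.
Transfer speeds (vis-viva v² = GM(2/r − 1/a_t)): v₁ᵗ = 694.441 m/s, v₂ᵗ = 102.661 m/s.
(a) ΔV₁ = |v₁ᵗ − v₁| ≈ 168.4 m/s = 168.4 m/s.
(b) ΔV₂ = |v₂ − v₂ᵗ| ≈ 99.62 m/s = 99.62 m/s.
(c) ΔV_total = ΔV₁ + ΔV₂ ≈ 268 m/s = 268 m/s.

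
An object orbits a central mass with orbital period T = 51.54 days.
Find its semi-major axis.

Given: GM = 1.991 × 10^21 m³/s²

Convert to SI: T = 51.54 days = 4.45306e+06 s.
Invert Kepler's third law: a = (GM · T² / (4π²))^(1/3).
Substituting T = 4.45306e+06 s and GM = 1.991e+21 m³/s²:
a = (1.991e+21 · (4.45306e+06)² / (4π²))^(1/3) m
a ≈ 1e+11 m = 100 Gm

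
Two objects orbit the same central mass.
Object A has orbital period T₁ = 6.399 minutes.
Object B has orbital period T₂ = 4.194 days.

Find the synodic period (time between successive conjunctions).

Convert to SI: T₁ = 6.399 minutes = 383.94 s; T₂ = 4.194 days = 362362 s.
T_syn = |T₁ · T₂ / (T₁ − T₂)|.
T_syn = |383.94 · 362362 / (383.94 − 362362)| s ≈ 384.3 s = 6.406 minutes.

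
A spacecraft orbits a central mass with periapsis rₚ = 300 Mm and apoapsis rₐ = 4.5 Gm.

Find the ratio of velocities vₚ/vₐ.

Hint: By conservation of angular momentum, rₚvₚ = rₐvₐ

Convert to SI: rₚ = 300 Mm = 3e+08 m; rₐ = 4.5 Gm = 4.5e+09 m.
Conservation of angular momentum gives rₚvₚ = rₐvₐ, so vₚ/vₐ = rₐ/rₚ.
vₚ/vₐ = 4.5e+09 / 3e+08 ≈ 15.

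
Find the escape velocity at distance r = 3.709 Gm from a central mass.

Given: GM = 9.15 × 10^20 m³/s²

Convert to SI: r = 3.709 Gm = 3.709e+09 m.
Escape velocity comes from setting total energy to zero: ½v² − GM/r = 0 ⇒ v_esc = √(2GM / r).
v_esc = √(2 · 9.15e+20 / 3.709e+09) m/s ≈ 7.024e+05 m/s = 702.4 km/s.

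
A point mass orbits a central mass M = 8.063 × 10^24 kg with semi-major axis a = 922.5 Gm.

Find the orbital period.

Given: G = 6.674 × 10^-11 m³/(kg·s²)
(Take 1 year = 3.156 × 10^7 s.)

Convert to SI: a = 922.5 Gm = 9.225e+11 m.
GM = G · M = 6.674e-11 · 8.063e+24 = 5.38125e+14 m³/s².
Kepler's third law: T = 2π √(a³ / GM).
Substituting a = 9.225e+11 m and GM = 5.38125e+14 m³/s²:
T = 2π √((9.225e+11)³ / 5.38125e+14) s
T ≈ 2.4e+11 s = 7604 years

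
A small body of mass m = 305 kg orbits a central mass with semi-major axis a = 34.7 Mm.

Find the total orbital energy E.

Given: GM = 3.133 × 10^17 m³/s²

Convert to SI: a = 34.7 Mm = 3.47e+07 m.
E = −GMm / (2a).
E = −3.133e+17 · 305 / (2 · 3.47e+07) J ≈ -1.377e+12 J = -1.377 TJ.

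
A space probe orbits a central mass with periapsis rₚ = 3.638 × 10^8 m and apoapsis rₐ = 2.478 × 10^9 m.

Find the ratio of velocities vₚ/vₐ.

Conservation of angular momentum gives rₚvₚ = rₐvₐ, so vₚ/vₐ = rₐ/rₚ.
vₚ/vₐ = 2.478e+09 / 3.638e+08 ≈ 6.811.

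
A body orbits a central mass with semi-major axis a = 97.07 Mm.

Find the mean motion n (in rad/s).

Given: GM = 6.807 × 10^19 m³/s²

Convert to SI: a = 97.07 Mm = 9.707e+07 m.
n = √(GM / a³).
n = √(6.807e+19 / (9.707e+07)³) rad/s ≈ 0.008627 rad/s.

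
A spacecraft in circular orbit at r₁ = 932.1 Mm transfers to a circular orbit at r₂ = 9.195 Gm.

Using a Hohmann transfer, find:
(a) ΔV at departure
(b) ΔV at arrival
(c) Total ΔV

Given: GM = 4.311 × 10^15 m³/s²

Convert to SI: r₁ = 932.1 Mm = 9.321e+08 m; r₂ = 9.195 Gm = 9.195e+09 m.
Transfer semi-major axis: a_t = (r₁ + r₂)/2 = (9.321e+08 + 9.195e+09)/2 = 5.06355e+09 m.
Circular speeds: v₁ = √(GM/r₁) = 2150.59 m/s, v₂ = √(GM/r₂) = 684.72 m/s.
Transfer speeds (vis-viva v² = GM(2/r − 1/a_t)): v₁ᵗ = 2898.05 m/s, v₂ᵗ = 293.776 m/s.
(a) ΔV₁ = |v₁ᵗ − v₁| ≈ 747.5 m/s = 747.5 m/s.
(b) ΔV₂ = |v₂ − v₂ᵗ| ≈ 390.9 m/s = 390.9 m/s.
(c) ΔV_total = ΔV₁ + ΔV₂ ≈ 1138 m/s = 1.138 km/s.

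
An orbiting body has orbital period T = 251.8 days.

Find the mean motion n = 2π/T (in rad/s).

Convert to SI: T = 251.8 days = 2.17555e+07 s.
n = 2π / T.
n = 2π / 2.17555e+07 s ≈ 2.888e-07 rad/s.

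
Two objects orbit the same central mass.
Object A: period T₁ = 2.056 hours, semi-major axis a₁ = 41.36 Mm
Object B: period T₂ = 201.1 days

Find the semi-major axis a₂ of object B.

Convert to SI: T₁ = 2.056 hours = 7401.6 s; a₁ = 41.36 Mm = 4.136e+07 m; T₂ = 201.1 days = 1.7375e+07 s.
Kepler's third law: (T₁/T₂)² = (a₁/a₂)³ ⇒ a₂ = a₁ · (T₂/T₁)^(2/3).
T₂/T₁ = 1.7375e+07 / 7401.6 = 2347.47.
a₂ = 4.136e+07 · (2347.47)^(2/3) m ≈ 7.305e+09 m = 7.305 Gm.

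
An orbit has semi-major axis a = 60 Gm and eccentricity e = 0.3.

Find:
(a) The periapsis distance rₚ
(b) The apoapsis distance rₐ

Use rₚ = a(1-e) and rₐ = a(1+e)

Convert to SI: a = 60 Gm = 6e+10 m.
(a) rₚ = a(1 − e) = 6e+10 · (1 − 0.3) = 6e+10 · 0.7 ≈ 4.2e+10 m = 42 Gm.
(b) rₐ = a(1 + e) = 6e+10 · (1 + 0.3) = 6e+10 · 1.3 ≈ 7.8e+10 m = 78 Gm.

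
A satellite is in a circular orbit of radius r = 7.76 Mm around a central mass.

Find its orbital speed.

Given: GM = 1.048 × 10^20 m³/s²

Convert to SI: r = 7.76 Mm = 7.76e+06 m.
For a circular orbit, gravity supplies the centripetal force, so v = √(GM / r).
v = √(1.048e+20 / 7.76e+06) m/s ≈ 3.675e+06 m/s = 3675 km/s.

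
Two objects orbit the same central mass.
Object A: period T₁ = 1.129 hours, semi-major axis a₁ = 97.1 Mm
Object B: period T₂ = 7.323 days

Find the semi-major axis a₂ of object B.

Convert to SI: T₁ = 1.129 hours = 4064.4 s; a₁ = 97.1 Mm = 9.71e+07 m; T₂ = 7.323 days = 632707 s.
Kepler's third law: (T₁/T₂)² = (a₁/a₂)³ ⇒ a₂ = a₁ · (T₂/T₁)^(2/3).
T₂/T₁ = 632707 / 4064.4 = 155.671.
a₂ = 9.71e+07 · (155.671)^(2/3) m ≈ 2.81e+09 m = 2.81 Gm.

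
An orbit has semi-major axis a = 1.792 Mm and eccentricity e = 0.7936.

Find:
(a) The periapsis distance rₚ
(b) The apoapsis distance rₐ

Convert to SI: a = 1.792 Mm = 1.792e+06 m.
(a) rₚ = a(1 − e) = 1.792e+06 · (1 − 0.7936) = 1.792e+06 · 0.2064 ≈ 3.699e+05 m = 369.9 km.
(b) rₐ = a(1 + e) = 1.792e+06 · (1 + 0.7936) = 1.792e+06 · 1.7936 ≈ 3.214e+06 m = 3.214 Mm.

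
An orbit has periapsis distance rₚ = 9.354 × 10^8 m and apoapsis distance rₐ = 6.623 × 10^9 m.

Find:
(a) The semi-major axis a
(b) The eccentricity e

(a) a = (rₚ + rₐ) / 2 = (9.354e+08 + 6.623e+09) / 2 ≈ 3.779e+09 m = 3.779 × 10^9 m.
(b) e = (rₐ − rₚ) / (rₐ + rₚ) = (6.623e+09 − 9.354e+08) / (6.623e+09 + 9.354e+08) ≈ 0.7525.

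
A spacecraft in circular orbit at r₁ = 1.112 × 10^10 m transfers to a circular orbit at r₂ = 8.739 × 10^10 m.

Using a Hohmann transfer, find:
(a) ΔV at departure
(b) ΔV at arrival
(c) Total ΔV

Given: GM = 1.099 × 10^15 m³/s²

Transfer semi-major axis: a_t = (r₁ + r₂)/2 = (1.112e+10 + 8.739e+10)/2 = 4.9255e+10 m.
Circular speeds: v₁ = √(GM/r₁) = 314.374 m/s, v₂ = √(GM/r₂) = 112.142 m/s.
Transfer speeds (vis-viva v² = GM(2/r − 1/a_t)): v₁ᵗ = 418.747 m/s, v₂ᵗ = 53.2838 m/s.
(a) ΔV₁ = |v₁ᵗ − v₁| ≈ 104.4 m/s = 104.4 m/s.
(b) ΔV₂ = |v₂ − v₂ᵗ| ≈ 58.86 m/s = 58.86 m/s.
(c) ΔV_total = ΔV₁ + ΔV₂ ≈ 163.2 m/s = 163.2 m/s.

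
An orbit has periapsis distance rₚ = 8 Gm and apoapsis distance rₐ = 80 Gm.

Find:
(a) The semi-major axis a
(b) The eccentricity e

Convert to SI: rₚ = 8 Gm = 8e+09 m; rₐ = 80 Gm = 8e+10 m.
(a) a = (rₚ + rₐ) / 2 = (8e+09 + 8e+10) / 2 ≈ 4.4e+10 m = 44 Gm.
(b) e = (rₐ − rₚ) / (rₐ + rₚ) = (8e+10 − 8e+09) / (8e+10 + 8e+09) ≈ 0.8182.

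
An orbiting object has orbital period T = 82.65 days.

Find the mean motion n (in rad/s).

Convert to SI: T = 82.65 days = 7.14096e+06 s.
n = 2π / T.
n = 2π / 7.14096e+06 s ≈ 8.799e-07 rad/s.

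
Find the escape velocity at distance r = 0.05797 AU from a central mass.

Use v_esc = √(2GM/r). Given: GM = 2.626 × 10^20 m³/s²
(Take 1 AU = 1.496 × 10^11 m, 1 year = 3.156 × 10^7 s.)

Convert to SI: r = 0.05797 AU = 8.67231e+09 m.
Escape velocity comes from setting total energy to zero: ½v² − GM/r = 0 ⇒ v_esc = √(2GM / r).
v_esc = √(2 · 2.626e+20 / 8.67231e+09) m/s ≈ 2.461e+05 m/s = 51.92 AU/year.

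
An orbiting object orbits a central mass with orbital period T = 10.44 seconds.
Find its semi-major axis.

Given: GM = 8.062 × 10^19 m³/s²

Invert Kepler's third law: a = (GM · T² / (4π²))^(1/3).
Substituting T = 10.44 s and GM = 8.062e+19 m³/s²:
a = (8.062e+19 · (10.44)² / (4π²))^(1/3) m
a ≈ 6.06e+06 m = 6.06 × 10^6 m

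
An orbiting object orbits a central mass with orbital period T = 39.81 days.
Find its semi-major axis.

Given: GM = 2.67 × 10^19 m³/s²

Convert to SI: T = 39.81 days = 3.43958e+06 s.
Invert Kepler's third law: a = (GM · T² / (4π²))^(1/3).
Substituting T = 3.43958e+06 s and GM = 2.67e+19 m³/s²:
a = (2.67e+19 · (3.43958e+06)² / (4π²))^(1/3) m
a ≈ 2e+10 m = 20 Gm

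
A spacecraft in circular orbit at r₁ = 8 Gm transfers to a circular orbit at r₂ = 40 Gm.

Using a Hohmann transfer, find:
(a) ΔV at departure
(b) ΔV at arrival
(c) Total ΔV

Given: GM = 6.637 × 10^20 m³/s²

Convert to SI: r₁ = 8 Gm = 8e+09 m; r₂ = 40 Gm = 4e+10 m.
Transfer semi-major axis: a_t = (r₁ + r₂)/2 = (8e+09 + 4e+10)/2 = 2.4e+10 m.
Circular speeds: v₁ = √(GM/r₁) = 288032 m/s, v₂ = √(GM/r₂) = 128812 m/s.
Transfer speeds (vis-viva v² = GM(2/r − 1/a_t)): v₁ᵗ = 371848 m/s, v₂ᵗ = 74369.6 m/s.
(a) ΔV₁ = |v₁ᵗ − v₁| ≈ 8.382e+04 m/s = 83.82 km/s.
(b) ΔV₂ = |v₂ − v₂ᵗ| ≈ 5.444e+04 m/s = 54.44 km/s.
(c) ΔV_total = ΔV₁ + ΔV₂ ≈ 1.383e+05 m/s = 138.3 km/s.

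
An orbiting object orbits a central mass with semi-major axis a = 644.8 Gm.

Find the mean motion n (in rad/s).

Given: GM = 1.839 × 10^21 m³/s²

Convert to SI: a = 644.8 Gm = 6.448e+11 m.
n = √(GM / a³).
n = √(1.839e+21 / (6.448e+11)³) rad/s ≈ 8.282e-08 rad/s.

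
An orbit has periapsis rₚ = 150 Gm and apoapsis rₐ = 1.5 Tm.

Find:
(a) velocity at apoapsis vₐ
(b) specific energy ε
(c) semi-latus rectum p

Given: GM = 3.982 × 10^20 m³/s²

Convert to SI: rₚ = 150 Gm = 1.5e+11 m; rₐ = 1.5 Tm = 1.5e+12 m.
(a) With a = (rₚ + rₐ)/2 = 8.25e+11 m, vₐ = √(GM (2/rₐ − 1/a)) = √(3.982e+20 · (2/1.5e+12 − 1/8.25e+11)) m/s ≈ 6947 m/s
(b) With a = (rₚ + rₐ)/2 = 8.25e+11 m, ε = −GM/(2a) = −3.982e+20/(2 · 8.25e+11) J/kg ≈ -2.413e+08 J/kg
(c) From a = (rₚ + rₐ)/2 = 8.25e+11 m and e = (rₐ − rₚ)/(rₐ + rₚ) = 0.818182, p = a(1 − e²) = 8.25e+11 · (1 − (0.818182)²) ≈ 2.727e+11 m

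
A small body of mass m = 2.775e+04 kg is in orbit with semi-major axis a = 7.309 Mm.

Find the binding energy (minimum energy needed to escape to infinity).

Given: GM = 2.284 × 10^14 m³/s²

Convert to SI: a = 7.309 Mm = 7.309e+06 m.
Total orbital energy is E = −GMm/(2a); binding energy is E_bind = −E = GMm/(2a).
E_bind = 2.284e+14 · 2.775e+04 / (2 · 7.309e+06) J ≈ 4.336e+11 J = 433.6 GJ.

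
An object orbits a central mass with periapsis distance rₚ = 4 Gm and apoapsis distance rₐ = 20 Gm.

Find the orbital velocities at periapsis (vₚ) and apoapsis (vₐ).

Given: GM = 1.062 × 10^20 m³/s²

Convert to SI: rₚ = 4 Gm = 4e+09 m; rₐ = 20 Gm = 2e+10 m.
Use the vis-viva equation v² = GM(2/r − 1/a) with a = (rₚ + rₐ)/2 = (4e+09 + 2e+10)/2 = 1.2e+10 m.
vₚ = √(GM · (2/rₚ − 1/a)) = √(1.062e+20 · (2/4e+09 − 1/1.2e+10)) m/s ≈ 2.104e+05 m/s = 210.4 km/s.
vₐ = √(GM · (2/rₐ − 1/a)) = √(1.062e+20 · (2/2e+10 − 1/1.2e+10)) m/s ≈ 4.207e+04 m/s = 42.07 km/s.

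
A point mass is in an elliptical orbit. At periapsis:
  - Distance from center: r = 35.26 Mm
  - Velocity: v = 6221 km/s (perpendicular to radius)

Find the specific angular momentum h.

Convert to SI: r = 35.26 Mm = 3.526e+07 m; v = 6221 km/s = 6.221e+06 m/s.
With v perpendicular to r, h = r · v.
h = 3.526e+07 · 6.221e+06 m²/s ≈ 2.194e+14 m²/s.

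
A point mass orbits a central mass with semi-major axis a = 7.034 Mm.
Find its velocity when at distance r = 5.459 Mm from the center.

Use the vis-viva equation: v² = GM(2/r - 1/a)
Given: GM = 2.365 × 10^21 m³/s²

Convert to SI: a = 7.034 Mm = 7.034e+06 m; r = 5.459 Mm = 5.459e+06 m.
Vis-viva: v = √(GM · (2/r − 1/a)).
2/r − 1/a = 2/5.459e+06 − 1/7.034e+06 = 2.24201e-07 m⁻¹.
v = √(2.365e+21 · 2.24201e-07) m/s ≈ 2.303e+07 m/s = 2.303e+04 km/s.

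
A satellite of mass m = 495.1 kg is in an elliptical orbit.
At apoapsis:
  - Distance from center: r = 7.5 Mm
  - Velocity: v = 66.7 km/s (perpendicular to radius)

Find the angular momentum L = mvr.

Convert to SI: r = 7.5 Mm = 7.5e+06 m; v = 66.7 km/s = 66700 m/s.
Since v is perpendicular to r, L = m · v · r.
L = 495.1 · 66700 · 7.5e+06 kg·m²/s ≈ 2.477e+14 kg·m²/s.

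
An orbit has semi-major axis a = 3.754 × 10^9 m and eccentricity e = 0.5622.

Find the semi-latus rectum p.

p = a (1 − e²).
p = 3.754e+09 · (1 − (0.5622)²) = 3.754e+09 · 0.683931 ≈ 2.567e+09 m = 2.567 × 10^9 m.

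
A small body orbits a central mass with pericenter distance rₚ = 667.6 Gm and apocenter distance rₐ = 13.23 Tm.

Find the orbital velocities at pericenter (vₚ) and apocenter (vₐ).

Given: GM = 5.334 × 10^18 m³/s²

Convert to SI: rₚ = 667.6 Gm = 6.676e+11 m; rₐ = 13.23 Tm = 1.323e+13 m.
Use the vis-viva equation v² = GM(2/r − 1/a) with a = (rₚ + rₐ)/2 = (6.676e+11 + 1.323e+13)/2 = 6.9488e+12 m.
vₚ = √(GM · (2/rₚ − 1/a)) = √(5.334e+18 · (2/6.676e+11 − 1/6.9488e+12)) m/s ≈ 3900 m/s = 3.9 km/s.
vₐ = √(GM · (2/rₐ − 1/a)) = √(5.334e+18 · (2/1.323e+13 − 1/6.9488e+12)) m/s ≈ 196.8 m/s = 196.8 m/s.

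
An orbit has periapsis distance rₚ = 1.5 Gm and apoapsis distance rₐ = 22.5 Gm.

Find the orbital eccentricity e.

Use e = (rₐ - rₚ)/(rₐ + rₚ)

Convert to SI: rₚ = 1.5 Gm = 1.5e+09 m; rₐ = 22.5 Gm = 2.25e+10 m.
e = (rₐ − rₚ) / (rₐ + rₚ).
e = (2.25e+10 − 1.5e+09) / (2.25e+10 + 1.5e+09) = 2.1e+10 / 2.4e+10 ≈ 0.875.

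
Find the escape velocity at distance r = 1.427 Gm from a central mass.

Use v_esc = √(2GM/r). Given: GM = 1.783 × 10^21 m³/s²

Convert to SI: r = 1.427 Gm = 1.427e+09 m.
Escape velocity comes from setting total energy to zero: ½v² − GM/r = 0 ⇒ v_esc = √(2GM / r).
v_esc = √(2 · 1.783e+21 / 1.427e+09) m/s ≈ 1.581e+06 m/s = 1581 km/s.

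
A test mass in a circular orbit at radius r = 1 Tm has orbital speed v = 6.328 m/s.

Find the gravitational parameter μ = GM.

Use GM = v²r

Convert to SI: r = 1 Tm = 1e+12 m.
For a circular orbit v² = GM/r, so GM = v² · r.
GM = (6.328)² · 1e+12 m³/s² ≈ 4.004e+13 m³/s² = 4.004 × 10^13 m³/s².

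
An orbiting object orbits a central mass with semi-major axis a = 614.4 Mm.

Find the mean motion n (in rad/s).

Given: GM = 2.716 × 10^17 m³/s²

Convert to SI: a = 614.4 Mm = 6.144e+08 m.
n = √(GM / a³).
n = √(2.716e+17 / (6.144e+08)³) rad/s ≈ 3.422e-05 rad/s.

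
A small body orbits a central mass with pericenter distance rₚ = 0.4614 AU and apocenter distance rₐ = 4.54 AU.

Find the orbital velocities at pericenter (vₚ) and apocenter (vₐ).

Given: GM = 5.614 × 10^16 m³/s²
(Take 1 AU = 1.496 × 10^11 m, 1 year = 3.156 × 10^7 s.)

Convert to SI: rₚ = 0.4614 AU = 6.90254e+10 m; rₐ = 4.54 AU = 6.79184e+11 m.
Use the vis-viva equation v² = GM(2/r − 1/a) with a = (rₚ + rₐ)/2 = (6.90254e+10 + 6.79184e+11)/2 = 3.74105e+11 m.
vₚ = √(GM · (2/rₚ − 1/a)) = √(5.614e+16 · (2/6.90254e+10 − 1/3.74105e+11)) m/s ≈ 1215 m/s = 0.2564 AU/year.
vₐ = √(GM · (2/rₐ − 1/a)) = √(5.614e+16 · (2/6.79184e+11 − 1/3.74105e+11)) m/s ≈ 123.5 m/s = 0.02605 AU/year.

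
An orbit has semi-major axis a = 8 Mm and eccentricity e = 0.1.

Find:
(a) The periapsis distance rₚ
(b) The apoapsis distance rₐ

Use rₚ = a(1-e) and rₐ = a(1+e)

Convert to SI: a = 8 Mm = 8e+06 m.
(a) rₚ = a(1 − e) = 8e+06 · (1 − 0.1) = 8e+06 · 0.9 ≈ 7.2e+06 m = 7.2 Mm.
(b) rₐ = a(1 + e) = 8e+06 · (1 + 0.1) = 8e+06 · 1.1 ≈ 8.8e+06 m = 8.8 Mm.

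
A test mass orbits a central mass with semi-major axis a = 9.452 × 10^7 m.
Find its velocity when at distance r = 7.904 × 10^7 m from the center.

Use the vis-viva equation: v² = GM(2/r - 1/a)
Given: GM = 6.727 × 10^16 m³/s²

Vis-viva: v = √(GM · (2/r − 1/a)).
2/r − 1/a = 2/7.904e+07 − 1/9.452e+07 = 1.47239e-08 m⁻¹.
v = √(6.727e+16 · 1.47239e-08) m/s ≈ 3.147e+04 m/s = 31.47 km/s.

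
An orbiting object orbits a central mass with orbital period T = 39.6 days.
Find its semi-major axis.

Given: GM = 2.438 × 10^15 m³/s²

Convert to SI: T = 39.6 days = 3.42144e+06 s.
Invert Kepler's third law: a = (GM · T² / (4π²))^(1/3).
Substituting T = 3.42144e+06 s and GM = 2.438e+15 m³/s²:
a = (2.438e+15 · (3.42144e+06)² / (4π²))^(1/3) m
a ≈ 8.975e+08 m = 897.5 Mm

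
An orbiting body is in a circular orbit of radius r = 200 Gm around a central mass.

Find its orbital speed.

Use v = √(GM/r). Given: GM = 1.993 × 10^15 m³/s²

Convert to SI: r = 200 Gm = 2e+11 m.
For a circular orbit, gravity supplies the centripetal force, so v = √(GM / r).
v = √(1.993e+15 / 2e+11) m/s ≈ 99.82 m/s = 99.82 m/s.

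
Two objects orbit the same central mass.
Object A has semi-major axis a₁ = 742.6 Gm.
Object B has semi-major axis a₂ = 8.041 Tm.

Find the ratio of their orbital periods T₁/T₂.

Convert to SI: a₁ = 742.6 Gm = 7.426e+11 m; a₂ = 8.041 Tm = 8.041e+12 m.
From Kepler's third law, (T₁/T₂)² = (a₁/a₂)³, so T₁/T₂ = (a₁/a₂)^(3/2).
a₁/a₂ = 7.426e+11 / 8.041e+12 = 0.0923517.
T₁/T₂ = (0.0923517)^(3/2) ≈ 0.02807.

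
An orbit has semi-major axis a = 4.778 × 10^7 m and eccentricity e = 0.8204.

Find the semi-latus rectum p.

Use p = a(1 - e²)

p = a (1 − e²).
p = 4.778e+07 · (1 − (0.8204)²) = 4.778e+07 · 0.326944 ≈ 1.562e+07 m = 1.562 × 10^7 m.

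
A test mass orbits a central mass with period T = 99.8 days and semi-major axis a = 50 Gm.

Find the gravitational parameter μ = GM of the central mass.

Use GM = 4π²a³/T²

Convert to SI: T = 99.8 days = 8.62272e+06 s; a = 50 Gm = 5e+10 m.
GM = 4π² · a³ / T².
GM = 4π² · (5e+10)³ / (8.62272e+06)² m³/s² ≈ 6.637e+19 m³/s² = 6.637 × 10^19 m³/s².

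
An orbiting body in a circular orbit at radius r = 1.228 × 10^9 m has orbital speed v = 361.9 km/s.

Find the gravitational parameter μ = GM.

Convert to SI: v = 361.9 km/s = 361900 m/s.
For a circular orbit v² = GM/r, so GM = v² · r.
GM = (361900)² · 1.228e+09 m³/s² ≈ 1.608e+20 m³/s² = 1.608 × 10^20 m³/s².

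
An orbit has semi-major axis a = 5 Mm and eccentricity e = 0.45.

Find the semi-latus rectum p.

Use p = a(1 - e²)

Convert to SI: a = 5 Mm = 5e+06 m.
p = a (1 − e²).
p = 5e+06 · (1 − (0.45)²) = 5e+06 · 0.7975 ≈ 3.988e+06 m = 3.987 Mm.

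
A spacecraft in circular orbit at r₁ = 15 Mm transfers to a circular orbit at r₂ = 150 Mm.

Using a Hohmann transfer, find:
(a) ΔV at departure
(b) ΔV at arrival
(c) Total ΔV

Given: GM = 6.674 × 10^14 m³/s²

Convert to SI: r₁ = 15 Mm = 1.5e+07 m; r₂ = 150 Mm = 1.5e+08 m.
Transfer semi-major axis: a_t = (r₁ + r₂)/2 = (1.5e+07 + 1.5e+08)/2 = 8.25e+07 m.
Circular speeds: v₁ = √(GM/r₁) = 6670.33 m/s, v₂ = √(GM/r₂) = 2109.34 m/s.
Transfer speeds (vis-viva v² = GM(2/r − 1/a_t)): v₁ᵗ = 8994.27 m/s, v₂ᵗ = 899.427 m/s.
(a) ΔV₁ = |v₁ᵗ − v₁| ≈ 2324 m/s = 2.324 km/s.
(b) ΔV₂ = |v₂ − v₂ᵗ| ≈ 1210 m/s = 1.21 km/s.
(c) ΔV_total = ΔV₁ + ΔV₂ ≈ 3534 m/s = 3.534 km/s.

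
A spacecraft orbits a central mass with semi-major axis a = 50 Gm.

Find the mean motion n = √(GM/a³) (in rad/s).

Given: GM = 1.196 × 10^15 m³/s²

Convert to SI: a = 50 Gm = 5e+10 m.
n = √(GM / a³).
n = √(1.196e+15 / (5e+10)³) rad/s ≈ 3.093e-09 rad/s.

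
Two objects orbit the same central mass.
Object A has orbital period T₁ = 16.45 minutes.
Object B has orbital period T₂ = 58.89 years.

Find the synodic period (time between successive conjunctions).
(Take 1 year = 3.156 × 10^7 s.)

Convert to SI: T₁ = 16.45 minutes = 987 s; T₂ = 58.89 years = 1.85857e+09 s.
T_syn = |T₁ · T₂ / (T₁ − T₂)|.
T_syn = |987 · 1.85857e+09 / (987 − 1.85857e+09)| s ≈ 987 s = 16.45 minutes.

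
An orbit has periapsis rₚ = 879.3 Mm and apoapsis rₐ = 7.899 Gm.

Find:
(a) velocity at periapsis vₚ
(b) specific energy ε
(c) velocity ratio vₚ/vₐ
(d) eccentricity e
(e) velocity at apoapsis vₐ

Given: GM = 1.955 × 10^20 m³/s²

Convert to SI: rₚ = 879.3 Mm = 8.793e+08 m; rₐ = 7.899 Gm = 7.899e+09 m.
(a) With a = (rₚ + rₐ)/2 = 4.38915e+09 m, vₚ = √(GM (2/rₚ − 1/a)) = √(1.955e+20 · (2/8.793e+08 − 1/4.38915e+09)) m/s ≈ 6.326e+05 m/s
(b) With a = (rₚ + rₐ)/2 = 4.38915e+09 m, ε = −GM/(2a) = −1.955e+20/(2 · 4.38915e+09) J/kg ≈ -2.227e+10 J/kg
(c) Conservation of angular momentum (rₚvₚ = rₐvₐ) gives vₚ/vₐ = rₐ/rₚ = 7.899e+09/8.793e+08 ≈ 8.983
(d) e = (rₐ − rₚ)/(rₐ + rₚ) = (7.899e+09 − 8.793e+08)/(7.899e+09 + 8.793e+08) ≈ 0.7997
(e) With a = (rₚ + rₐ)/2 = 4.38915e+09 m, vₐ = √(GM (2/rₐ − 1/a)) = √(1.955e+20 · (2/7.899e+09 − 1/4.38915e+09)) m/s ≈ 7.042e+04 m/s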